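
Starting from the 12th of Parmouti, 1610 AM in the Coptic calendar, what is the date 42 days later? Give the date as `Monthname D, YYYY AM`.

The starting date is JDN 2412938; 2412938 + 42 = 2412980.
JDN 2412980 corresponds to Pashons 24, 1610 AM.

Pashons 24, 1610 AM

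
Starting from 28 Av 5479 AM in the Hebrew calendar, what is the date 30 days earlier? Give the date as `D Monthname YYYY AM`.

JDN of 28 Av 5479 AM = 2349136.
2349136 − 30 = 2349106.
JDN 2349106 in the Hebrew calendar is 27 Tammuz 5479 AM.

27 Tammuz 5479 AM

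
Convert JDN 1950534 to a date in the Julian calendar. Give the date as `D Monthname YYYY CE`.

9 April 628 CE

The proleptic Gregorian equivalent of JDN 1950534 is 12 April 628.
In the Julian calendar that day is 9 April 628 CE.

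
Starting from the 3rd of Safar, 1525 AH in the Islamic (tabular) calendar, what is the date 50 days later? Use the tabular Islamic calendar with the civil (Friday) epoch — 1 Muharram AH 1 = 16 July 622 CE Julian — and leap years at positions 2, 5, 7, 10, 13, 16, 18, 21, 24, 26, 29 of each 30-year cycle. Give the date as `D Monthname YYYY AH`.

24 Rabi' al-Awwal 1525 AH

The starting date is JDN 2488527; 2488527 + 50 = 2488577.
JDN 2488577 corresponds to 24 Rabi' al-Awwal 1525 AH.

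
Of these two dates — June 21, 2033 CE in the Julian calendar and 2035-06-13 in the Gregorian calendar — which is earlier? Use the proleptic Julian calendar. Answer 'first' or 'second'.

first

First date → JDN 2463783; second date → JDN 2464492.
JDN 2463783 < JDN 2464492, so the first date is earlier.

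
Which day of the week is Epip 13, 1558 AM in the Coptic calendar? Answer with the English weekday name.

Tuesday

This is JDN 2394036 (19 July 1842 Gregorian).
JDN 2394036 mod 7 = 1, and JDN 0 was a Monday, so this is a Tuesday.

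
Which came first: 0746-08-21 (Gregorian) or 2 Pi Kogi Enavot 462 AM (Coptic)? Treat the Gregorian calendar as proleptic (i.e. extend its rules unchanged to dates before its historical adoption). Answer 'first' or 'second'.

Converting both to JDN: 1993763 vs 1993771; the smaller is the first.

first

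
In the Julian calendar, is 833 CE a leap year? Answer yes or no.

no

833 mod 4 = 1, so it is a common year in the Julian calendar.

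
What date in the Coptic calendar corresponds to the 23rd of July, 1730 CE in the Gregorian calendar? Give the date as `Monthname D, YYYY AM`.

Julian Day Number of the source date = 2353133.
Converting JDN 2353133 to the Coptic calendar gives 18 Epip 1446 AM.

Epip 18, 1446 AM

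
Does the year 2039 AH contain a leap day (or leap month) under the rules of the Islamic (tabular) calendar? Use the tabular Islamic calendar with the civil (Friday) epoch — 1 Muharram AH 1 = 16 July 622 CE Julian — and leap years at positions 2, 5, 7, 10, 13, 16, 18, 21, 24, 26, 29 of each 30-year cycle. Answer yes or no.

Year 2039 AH is year 29 of its 30-year cycle; leap positions are 2, 5, 7, 10, 13, 16, 18, 21, 24, 26, 29, so it is a leap year (355 days).

yes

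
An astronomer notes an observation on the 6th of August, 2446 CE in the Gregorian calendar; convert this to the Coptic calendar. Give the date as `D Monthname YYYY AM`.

27 Epip 2162 AM

Both dates share Julian Day Number 2614661; in the Coptic calendar that is 27 Epip 2162 AM.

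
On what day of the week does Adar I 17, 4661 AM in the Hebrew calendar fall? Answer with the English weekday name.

In the proleptic Gregorian calendar this is 14 February 901 (JDN 2050188).
2050188 ≡ 0 (mod 7); counting from Monday = 0 gives Monday.

Monday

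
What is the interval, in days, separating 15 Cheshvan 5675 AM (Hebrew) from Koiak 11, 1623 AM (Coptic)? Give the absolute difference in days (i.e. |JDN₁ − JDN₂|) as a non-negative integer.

2876

JDN of the first date = 2420441.
JDN of the second date = 2417565.
|2417565 − 2420441| = 2876.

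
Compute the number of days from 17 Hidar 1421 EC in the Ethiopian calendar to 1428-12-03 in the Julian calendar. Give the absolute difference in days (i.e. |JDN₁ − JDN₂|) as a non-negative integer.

20

First date → JDN 2242952; second date → JDN 2242972.
The interval is |2242952 − 2242972| = 20 days.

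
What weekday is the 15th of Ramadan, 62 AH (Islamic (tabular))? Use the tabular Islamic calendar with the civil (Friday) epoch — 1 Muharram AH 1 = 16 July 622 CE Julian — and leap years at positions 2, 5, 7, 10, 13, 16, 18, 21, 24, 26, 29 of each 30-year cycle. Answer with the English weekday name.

In the proleptic Gregorian calendar this is 31 May 682 (JDN 1970306).
JDN 1970306 mod 7 = 2, and JDN 0 was a Monday, so this is a Wednesday.

Wednesday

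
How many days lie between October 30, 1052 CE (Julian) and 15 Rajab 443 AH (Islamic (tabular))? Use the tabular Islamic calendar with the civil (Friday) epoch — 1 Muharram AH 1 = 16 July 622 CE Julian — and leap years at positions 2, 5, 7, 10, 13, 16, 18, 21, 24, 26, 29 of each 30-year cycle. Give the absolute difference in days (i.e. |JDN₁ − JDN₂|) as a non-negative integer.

343

First date → JDN 2105604; second date → JDN 2105261.
The interval is |2105604 − 2105261| = 343 days.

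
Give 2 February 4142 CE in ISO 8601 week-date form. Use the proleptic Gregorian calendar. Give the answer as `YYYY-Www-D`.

The weekday is Friday (ISO weekday 5).
That Friday belongs to ISO week 5 of ISO year 4142.

4142-W05-5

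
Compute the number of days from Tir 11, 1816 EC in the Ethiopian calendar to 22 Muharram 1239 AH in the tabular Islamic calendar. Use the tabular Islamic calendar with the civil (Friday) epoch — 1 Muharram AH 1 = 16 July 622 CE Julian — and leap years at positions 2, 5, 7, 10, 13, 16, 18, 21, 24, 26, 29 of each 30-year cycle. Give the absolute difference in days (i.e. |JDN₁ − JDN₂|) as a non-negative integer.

First date → JDN 2387280; second date → JDN 2387167.
The interval is |2387280 − 2387167| = 113 days.

113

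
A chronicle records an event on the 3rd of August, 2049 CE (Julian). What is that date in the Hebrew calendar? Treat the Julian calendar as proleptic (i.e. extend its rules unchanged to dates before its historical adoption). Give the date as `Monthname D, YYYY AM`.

The source date corresponds to 16 August 2049 in the Gregorian calendar (JDN 2469670).
That day falls on 18 Av 5809 AM in the Hebrew calendar.

Av 18, 5809 AM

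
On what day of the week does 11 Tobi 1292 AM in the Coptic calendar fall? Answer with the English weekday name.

Saturday

In the proleptic Gregorian calendar this is 17 January 1576 (JDN 2296698).
Since JDN mod 7 = 5 (0 = Monday), the day is Saturday.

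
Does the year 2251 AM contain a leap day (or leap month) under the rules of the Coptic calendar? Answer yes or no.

yes

2251 mod 4 = 3; in the Coptic calendar a year is leap when year mod 4 = 3, so it is a leap year.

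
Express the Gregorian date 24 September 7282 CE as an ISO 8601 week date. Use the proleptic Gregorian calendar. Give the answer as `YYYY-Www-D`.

7282-W39-4

The weekday is Thursday (ISO weekday 4).
That Thursday belongs to ISO week 39 of ISO year 7282.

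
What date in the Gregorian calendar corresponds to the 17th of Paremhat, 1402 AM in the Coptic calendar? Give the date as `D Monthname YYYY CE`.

23 March 1686 CE

Julian Day Number of the source date = 2336941.
Converting JDN 2336941 to the Gregorian calendar gives 23 March 1686 CE.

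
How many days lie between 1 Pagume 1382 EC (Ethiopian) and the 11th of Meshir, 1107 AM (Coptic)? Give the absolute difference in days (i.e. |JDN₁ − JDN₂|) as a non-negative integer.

JDN of the first date = 2228991.
JDN of the second date = 2229156.
|2229156 − 2228991| = 165.

165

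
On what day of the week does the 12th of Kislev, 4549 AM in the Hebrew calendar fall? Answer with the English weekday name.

Saturday

Equivalently 19 November 788 Gregorian, JDN 2009194.
JDN 2009194 mod 7 = 5, and JDN 0 was a Monday, so this is a Saturday.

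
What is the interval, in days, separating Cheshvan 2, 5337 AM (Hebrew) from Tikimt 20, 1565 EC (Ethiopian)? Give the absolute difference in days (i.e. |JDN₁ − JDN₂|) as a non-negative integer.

1439

First date → JDN 2296960; second date → JDN 2295521.
The interval is |2296960 − 2295521| = 1439 days.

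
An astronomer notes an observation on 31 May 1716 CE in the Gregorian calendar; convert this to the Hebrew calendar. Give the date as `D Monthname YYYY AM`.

Both dates share Julian Day Number 2347967; in the Hebrew calendar that is 10 Sivan 5476 AM.

10 Sivan 5476 AM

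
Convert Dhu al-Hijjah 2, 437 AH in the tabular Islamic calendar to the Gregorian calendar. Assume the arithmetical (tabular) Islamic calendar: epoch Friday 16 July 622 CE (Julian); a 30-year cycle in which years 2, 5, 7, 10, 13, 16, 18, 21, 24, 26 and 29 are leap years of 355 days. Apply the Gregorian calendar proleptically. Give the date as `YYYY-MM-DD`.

Both dates share Julian Day Number 2103270; in the Gregorian calendar that is 16 June 1046 CE.

1046-06-16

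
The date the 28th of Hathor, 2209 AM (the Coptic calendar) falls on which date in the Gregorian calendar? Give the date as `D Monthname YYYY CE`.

Julian Day Number of the source date = 2631589.
Converting JDN 2631589 to the Gregorian calendar gives 10 December 2492 CE.

10 December 2492 CE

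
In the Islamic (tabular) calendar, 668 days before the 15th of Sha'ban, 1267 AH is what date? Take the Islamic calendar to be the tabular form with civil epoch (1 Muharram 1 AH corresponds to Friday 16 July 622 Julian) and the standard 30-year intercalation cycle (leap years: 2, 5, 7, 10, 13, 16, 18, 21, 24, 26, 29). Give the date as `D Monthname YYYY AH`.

JDN of the 15th of Sha'ban, 1267 AH = 2397289.
2397289 − 668 = 2396621.
JDN 2396621 in the tabular Islamic calendar is 27 Ramadan 1265 AH.

27 Ramadan 1265 AH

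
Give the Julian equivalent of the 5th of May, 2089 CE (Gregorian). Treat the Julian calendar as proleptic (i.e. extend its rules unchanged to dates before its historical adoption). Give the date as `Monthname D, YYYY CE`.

April 22, 2089 CE

At this point the Julian calendar is 13 days behind the Gregorian.
5 May 2089 Gregorian − 13 days → 22 April 2089 Julian.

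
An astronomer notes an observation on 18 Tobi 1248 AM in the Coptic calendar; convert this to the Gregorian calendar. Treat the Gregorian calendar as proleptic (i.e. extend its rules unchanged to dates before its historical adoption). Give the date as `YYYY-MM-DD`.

Both dates share Julian Day Number 2280634; in the Gregorian calendar that is 24 January 1532 CE.

1532-01-24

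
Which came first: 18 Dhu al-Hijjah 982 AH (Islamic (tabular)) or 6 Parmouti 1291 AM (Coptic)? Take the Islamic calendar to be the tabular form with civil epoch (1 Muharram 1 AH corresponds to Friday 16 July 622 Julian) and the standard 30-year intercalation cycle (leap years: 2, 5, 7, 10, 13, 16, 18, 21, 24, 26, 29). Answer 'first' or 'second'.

First date → JDN 2296416; second date → JDN 2296417.
JDN 2296416 < JDN 2296417, so the first date is earlier.

first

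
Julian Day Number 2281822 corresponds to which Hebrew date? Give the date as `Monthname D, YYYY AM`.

Iyar 12, 5295 AM

JDN 2281822 is 26 April 1535 in the proleptic Gregorian calendar.
In the Hebrew calendar that day is Iyar 12, 5295 AM.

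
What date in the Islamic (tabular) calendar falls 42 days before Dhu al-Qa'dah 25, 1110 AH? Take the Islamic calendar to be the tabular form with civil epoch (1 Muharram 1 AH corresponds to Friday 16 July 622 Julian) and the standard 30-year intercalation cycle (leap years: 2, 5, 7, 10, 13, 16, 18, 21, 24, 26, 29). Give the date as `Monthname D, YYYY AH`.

The starting date is JDN 2341752; 2341752 − 42 = 2341710.
JDN 2341710 corresponds to Shawwal 12, 1110 AH.

Shawwal 12, 1110 AH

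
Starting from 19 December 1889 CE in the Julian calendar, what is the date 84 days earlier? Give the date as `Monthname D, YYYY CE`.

Counting 84 days back from JDN 2411368 reaches JDN 2411284, which is September 26, 1889 CE.

September 26, 1889 CE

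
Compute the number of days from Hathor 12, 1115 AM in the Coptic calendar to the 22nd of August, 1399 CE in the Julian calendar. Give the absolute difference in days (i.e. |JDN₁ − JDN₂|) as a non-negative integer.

287

First date → JDN 2231989; second date → JDN 2232276.
The interval is |2231989 − 2232276| = 287 days.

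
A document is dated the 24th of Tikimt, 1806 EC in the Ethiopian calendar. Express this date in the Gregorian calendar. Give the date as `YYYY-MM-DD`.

Both dates share Julian Day Number 2383550; in the Gregorian calendar that is 2 November 1813 CE.

1813-11-02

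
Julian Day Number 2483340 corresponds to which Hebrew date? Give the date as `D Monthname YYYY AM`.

The Gregorian equivalent of JDN 2483340 is 19 January 2087.
In the Hebrew calendar that day is 16 Shevat 5847 AM.

16 Shevat 5847 AM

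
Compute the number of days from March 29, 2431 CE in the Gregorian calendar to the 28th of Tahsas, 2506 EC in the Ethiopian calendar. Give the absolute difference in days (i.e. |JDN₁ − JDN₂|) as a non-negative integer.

30237

JDN of the first date = 2609052.
JDN of the second date = 2639289.
|2639289 − 2609052| = 30237.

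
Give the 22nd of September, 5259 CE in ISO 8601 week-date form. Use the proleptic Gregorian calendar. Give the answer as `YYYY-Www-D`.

The weekday is Monday (ISO weekday 1).
That Monday belongs to ISO week 39 of ISO year 5259.

5259-W39-1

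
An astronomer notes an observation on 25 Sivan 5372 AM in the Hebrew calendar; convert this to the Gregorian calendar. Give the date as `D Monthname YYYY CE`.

25 June 1612 CE

Both dates share Julian Day Number 2310007; in the Gregorian calendar that is 25 June 1612 CE.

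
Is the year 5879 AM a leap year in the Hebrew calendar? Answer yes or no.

Hebrew year 5879 is year 8 of its 19-year Metonic cycle; leap years are at positions 3, 6, 8, 11, 14, 17, 19, so it is a leap year (13 months).

yes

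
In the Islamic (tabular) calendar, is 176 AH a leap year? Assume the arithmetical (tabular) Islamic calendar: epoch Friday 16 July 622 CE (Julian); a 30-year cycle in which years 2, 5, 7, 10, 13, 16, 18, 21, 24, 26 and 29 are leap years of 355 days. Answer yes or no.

yes

Year 176 AH is year 26 of its 30-year cycle; leap positions are 2, 5, 7, 10, 13, 16, 18, 21, 24, 26, 29, so it is a leap year (355 days).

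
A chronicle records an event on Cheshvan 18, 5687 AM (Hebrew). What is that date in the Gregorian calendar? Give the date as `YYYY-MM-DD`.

Julian Day Number of the source date = 2424815.
Converting JDN 2424815 to the Gregorian calendar gives 26 October 1926 CE.

1926-10-26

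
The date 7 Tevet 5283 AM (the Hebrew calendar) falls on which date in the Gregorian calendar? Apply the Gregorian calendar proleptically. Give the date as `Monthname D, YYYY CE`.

Both dates share Julian Day Number 2277327; in the Gregorian calendar that is 4 January 1523 CE.

January 4, 1523 CE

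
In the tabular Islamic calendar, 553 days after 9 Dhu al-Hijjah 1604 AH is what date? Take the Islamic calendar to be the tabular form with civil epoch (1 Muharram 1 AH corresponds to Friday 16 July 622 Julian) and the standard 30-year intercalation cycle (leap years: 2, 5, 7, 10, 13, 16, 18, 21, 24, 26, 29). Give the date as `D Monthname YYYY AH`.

2 Rajab 1606 AH

JDN of 9 Dhu al-Hijjah 1604 AH = 2516823.
2516823 + 553 = 2517376.
JDN 2517376 in the tabular Islamic calendar is 2 Rajab 1606 AH.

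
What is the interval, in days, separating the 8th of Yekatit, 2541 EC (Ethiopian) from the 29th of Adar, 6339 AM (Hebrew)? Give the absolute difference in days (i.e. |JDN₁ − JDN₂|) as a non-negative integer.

JDN of the first date = 2652113.
JDN of the second date = 2663108.
|2663108 − 2652113| = 10995.

10995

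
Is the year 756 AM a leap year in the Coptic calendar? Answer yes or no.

756 mod 4 = 0; in the Coptic calendar a year is leap when year mod 4 = 3, so it is a common year.

no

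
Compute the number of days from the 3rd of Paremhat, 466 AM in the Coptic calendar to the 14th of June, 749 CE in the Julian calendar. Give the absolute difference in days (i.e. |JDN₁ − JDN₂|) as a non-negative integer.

258

JDN of the first date = 1995053.
JDN of the second date = 1994795.
|1994795 − 1995053| = 258.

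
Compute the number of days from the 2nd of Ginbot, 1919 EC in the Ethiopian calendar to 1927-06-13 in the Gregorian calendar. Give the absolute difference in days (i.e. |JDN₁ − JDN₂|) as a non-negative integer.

First date → JDN 2425011; second date → JDN 2425045.
The interval is |2425011 − 2425045| = 34 days.

34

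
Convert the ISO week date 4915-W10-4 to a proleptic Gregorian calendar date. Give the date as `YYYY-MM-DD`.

4915-03-07

ISO week 1 of 4915 is the week containing the first Thursday of 4915.
Week 10, day 4 (Thursday) lands on 4915-03-07.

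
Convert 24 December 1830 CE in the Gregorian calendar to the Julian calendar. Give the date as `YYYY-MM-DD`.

For dates in this range the Gregorian date is 12 days ahead of the Julian.
24 December 1830 Gregorian − 12 days → 12 December 1830 Julian.

1830-12-12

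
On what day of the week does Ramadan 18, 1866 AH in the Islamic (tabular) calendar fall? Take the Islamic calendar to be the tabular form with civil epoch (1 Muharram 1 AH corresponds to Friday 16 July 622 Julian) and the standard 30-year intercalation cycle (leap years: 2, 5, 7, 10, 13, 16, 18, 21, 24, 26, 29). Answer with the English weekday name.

In the Gregorian calendar this is 14 September 2432 (JDN 2609587).
Since JDN mod 7 = 1 (0 = Monday), the day is Tuesday.

Tuesday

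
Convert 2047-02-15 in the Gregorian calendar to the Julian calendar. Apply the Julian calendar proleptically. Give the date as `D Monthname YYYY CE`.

2 February 2047 CE

At this point the Julian calendar is 13 days behind the Gregorian.
15 February 2047 Gregorian − 13 days → 2 February 2047 Julian.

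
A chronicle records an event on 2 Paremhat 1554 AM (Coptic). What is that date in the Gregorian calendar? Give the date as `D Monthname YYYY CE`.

10 March 1838 CE

Julian Day Number of the source date = 2392444.
Converting JDN 2392444 to the Gregorian calendar gives 10 March 1838 CE.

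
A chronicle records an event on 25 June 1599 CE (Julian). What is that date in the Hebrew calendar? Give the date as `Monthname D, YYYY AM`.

Tammuz 12, 5359 AM

Both dates share Julian Day Number 2305268; in the Hebrew calendar that is 12 Tammuz 5359 AM.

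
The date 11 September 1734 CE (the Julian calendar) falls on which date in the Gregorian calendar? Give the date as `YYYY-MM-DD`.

The Julian–Gregorian offset here is 11 days (Julian trailing).
11 September 1734 Julian + 11 days → 22 September 1734 Gregorian.

1734-09-22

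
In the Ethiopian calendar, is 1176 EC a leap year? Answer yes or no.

1176 mod 4 = 0; in the Ethiopian calendar a year is leap when year mod 4 = 3, so it is a common year.

no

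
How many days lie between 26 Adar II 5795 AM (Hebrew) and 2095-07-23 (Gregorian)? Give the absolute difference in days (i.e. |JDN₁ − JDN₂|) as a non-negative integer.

JDN of the first date = 2464424.
JDN of the second date = 2486447.
|2486447 − 2464424| = 22023.

22023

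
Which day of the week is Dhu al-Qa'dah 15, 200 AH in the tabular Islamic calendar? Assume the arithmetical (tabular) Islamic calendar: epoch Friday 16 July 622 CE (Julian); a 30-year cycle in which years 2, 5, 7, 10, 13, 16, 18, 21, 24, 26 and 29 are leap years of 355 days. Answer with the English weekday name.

In the proleptic Gregorian calendar this is 19 June 816 (JDN 2019268).
Since JDN mod 7 = 6 (0 = Monday), the day is Sunday.

Sunday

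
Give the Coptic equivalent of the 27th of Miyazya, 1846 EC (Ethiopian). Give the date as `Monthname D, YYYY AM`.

Parmouti 27, 1570 AM

Both dates share Julian Day Number 2398343; in the Coptic calendar that is 27 Parmouti 1570 AM.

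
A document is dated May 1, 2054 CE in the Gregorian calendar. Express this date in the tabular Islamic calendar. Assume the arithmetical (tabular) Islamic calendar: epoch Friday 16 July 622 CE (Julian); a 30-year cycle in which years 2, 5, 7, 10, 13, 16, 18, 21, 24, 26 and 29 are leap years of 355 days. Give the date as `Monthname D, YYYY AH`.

Ramadan 23, 1476 AH

Both dates share Julian Day Number 2471389; in the tabular Islamic calendar that is 23 Ramadan 1476 AH.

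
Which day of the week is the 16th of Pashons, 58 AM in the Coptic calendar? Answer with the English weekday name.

Tuesday

In the proleptic Gregorian calendar this is 12 May 342 (JDN 1846104).
JDN 1846104 mod 7 = 1, and JDN 0 was a Monday, so this is a Tuesday.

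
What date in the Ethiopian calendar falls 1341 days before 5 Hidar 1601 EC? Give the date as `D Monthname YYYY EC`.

5 Megabit 1597 EC

The starting date is JDN 2308685; 2308685 − 1341 = 2307344.
JDN 2307344 corresponds to 5 Megabit 1597 EC.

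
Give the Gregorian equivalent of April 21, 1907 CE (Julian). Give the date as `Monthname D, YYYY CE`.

The Julian–Gregorian offset here is 13 days (Julian trailing).
21 April 1907 Julian + 13 days → 4 May 1907 Gregorian.

May 4, 1907 CE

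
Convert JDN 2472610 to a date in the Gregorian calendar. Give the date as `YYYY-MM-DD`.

2057-09-03

JDN 2451545 is 1 Jan 2000; 2472610 is +21065 days from there.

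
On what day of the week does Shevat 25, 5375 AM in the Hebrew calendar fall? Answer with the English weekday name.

Sunday

Equivalently 25 January 1615 Gregorian, JDN 2310951.
2310951 ≡ 6 (mod 7); counting from Monday = 0 gives Sunday.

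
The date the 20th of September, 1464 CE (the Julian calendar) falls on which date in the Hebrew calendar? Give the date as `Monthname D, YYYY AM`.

Tishrei 18, 5225 AM

The source date corresponds to 29 September 1464 in the proleptic Gregorian calendar (JDN 2256047).
That day falls on 18 Tishrei 5225 AM in the Hebrew calendar.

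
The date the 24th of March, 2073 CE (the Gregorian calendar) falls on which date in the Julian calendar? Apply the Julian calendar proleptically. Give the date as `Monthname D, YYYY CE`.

March 11, 2073 CE

The Julian–Gregorian offset here is 13 days (Julian trailing).
24 March 2073 Gregorian − 13 days → 11 March 2073 Julian.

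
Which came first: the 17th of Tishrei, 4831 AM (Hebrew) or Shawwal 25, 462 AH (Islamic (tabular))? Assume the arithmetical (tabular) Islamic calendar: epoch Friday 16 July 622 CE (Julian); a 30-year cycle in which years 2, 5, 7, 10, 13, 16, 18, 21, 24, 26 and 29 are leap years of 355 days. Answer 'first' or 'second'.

Converting both to JDN: 2112143 vs 2112093; the smaller is the second.

second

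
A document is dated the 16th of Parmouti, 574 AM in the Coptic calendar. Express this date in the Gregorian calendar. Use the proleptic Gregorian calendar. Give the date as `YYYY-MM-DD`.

Both dates share Julian Day Number 2034543; in the Gregorian calendar that is 15 April 858 CE.

0858-04-15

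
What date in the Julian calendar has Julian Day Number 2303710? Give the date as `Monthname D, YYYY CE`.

March 20, 1595 CE

The Gregorian equivalent of JDN 2303710 is 30 March 1595.
In the Julian calendar that day is March 20, 1595 CE.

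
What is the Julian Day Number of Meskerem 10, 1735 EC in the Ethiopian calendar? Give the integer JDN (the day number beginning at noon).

2357573

Equivalently 18 September 1742 (Gregorian).
JDN 2451545 is 1 January 2000 CE (Gregorian); the target day is −93972 days from there, so JDN = 2357573.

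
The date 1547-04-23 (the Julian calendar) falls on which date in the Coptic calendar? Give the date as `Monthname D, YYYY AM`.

Julian Day Number of the source date = 2286212.
Converting JDN 2286212 to the Coptic calendar gives 28 Parmouti 1263 AM.

Parmouti 28, 1263 AM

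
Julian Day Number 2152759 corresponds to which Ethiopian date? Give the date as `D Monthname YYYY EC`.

11 Tahsas 1174 EC

JDN 2152759 is 14 December 1181 in the proleptic Gregorian calendar.
In the Ethiopian calendar that day is 11 Tahsas 1174 EC.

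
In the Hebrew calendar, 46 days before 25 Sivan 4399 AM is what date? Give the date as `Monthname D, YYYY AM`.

Iyar 8, 4399 AM

The starting date is JDN 1954605; 1954605 − 46 = 1954559.
JDN 1954559 corresponds to Iyar 8, 4399 AM.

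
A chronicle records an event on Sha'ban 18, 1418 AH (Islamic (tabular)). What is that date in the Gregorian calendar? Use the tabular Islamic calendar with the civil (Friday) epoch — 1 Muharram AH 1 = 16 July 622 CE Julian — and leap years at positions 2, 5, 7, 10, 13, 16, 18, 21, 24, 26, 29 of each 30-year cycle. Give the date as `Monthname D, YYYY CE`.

Julian Day Number of the source date = 2450802.
Converting JDN 2450802 to the Gregorian calendar gives 19 December 1997 CE.

December 19, 1997 CE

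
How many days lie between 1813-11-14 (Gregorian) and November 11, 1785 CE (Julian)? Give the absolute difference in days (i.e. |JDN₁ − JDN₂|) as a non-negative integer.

JDN of the first date = 2383562.
JDN of the second date = 2373344.
|2373344 − 2383562| = 10218.

10218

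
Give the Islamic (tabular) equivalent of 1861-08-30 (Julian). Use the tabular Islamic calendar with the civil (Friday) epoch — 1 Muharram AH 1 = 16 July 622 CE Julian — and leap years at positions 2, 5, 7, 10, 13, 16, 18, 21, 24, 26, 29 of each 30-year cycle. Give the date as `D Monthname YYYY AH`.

6 Rabi' al-Awwal 1278 AH

The source date corresponds to 11 September 1861 in the Gregorian calendar (JDN 2401030).
That day falls on 6 Rabi' al-Awwal 1278 AH in the tabular Islamic calendar.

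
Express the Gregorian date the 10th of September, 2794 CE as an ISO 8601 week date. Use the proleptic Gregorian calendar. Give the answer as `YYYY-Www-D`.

The weekday is Saturday (ISO weekday 6).
That Saturday belongs to ISO week 36 of ISO year 2794.

2794-W36-6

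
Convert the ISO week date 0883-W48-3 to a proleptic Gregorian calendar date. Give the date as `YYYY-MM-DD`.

ISO week 1 of 883 is the week containing the first Thursday of 883.
Week 48, day 3 (Wednesday) lands on 0883-12-01.

0883-12-01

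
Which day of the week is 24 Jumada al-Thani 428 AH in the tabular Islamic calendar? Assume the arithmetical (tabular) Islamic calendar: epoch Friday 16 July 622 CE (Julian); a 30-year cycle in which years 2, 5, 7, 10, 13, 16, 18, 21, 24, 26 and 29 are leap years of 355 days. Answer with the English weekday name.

Thursday

This is JDN 2099926 (20 April 1037 Gregorian).
2099926 ≡ 3 (mod 7); counting from Monday = 0 gives Thursday.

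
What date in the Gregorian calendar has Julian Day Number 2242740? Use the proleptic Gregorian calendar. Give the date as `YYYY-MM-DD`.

1428-04-24

Counting from JDN 2299161 = 15 Oct 1582 gives an offset of -56421 days.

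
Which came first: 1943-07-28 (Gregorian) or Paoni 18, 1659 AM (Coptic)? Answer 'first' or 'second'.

second

Converting both to JDN: 2430934 vs 2430901; the smaller is the second.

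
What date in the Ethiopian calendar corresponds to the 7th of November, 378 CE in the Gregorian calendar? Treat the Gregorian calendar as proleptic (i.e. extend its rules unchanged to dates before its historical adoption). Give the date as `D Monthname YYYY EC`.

10 Hidar 371 EC

Julian Day Number of the source date = 1859432.
Converting JDN 1859432 to the Ethiopian calendar gives 10 Hidar 371 EC.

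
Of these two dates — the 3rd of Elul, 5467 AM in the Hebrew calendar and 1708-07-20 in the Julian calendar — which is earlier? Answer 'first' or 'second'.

Converting both to JDN: 2344771 vs 2345106; the smaller is the first.

first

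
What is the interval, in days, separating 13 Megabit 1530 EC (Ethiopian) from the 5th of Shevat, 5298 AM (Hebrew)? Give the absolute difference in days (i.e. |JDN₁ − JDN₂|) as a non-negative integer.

First date → JDN 2282880; second date → JDN 2282818.
The interval is |2282880 − 2282818| = 62 days.

62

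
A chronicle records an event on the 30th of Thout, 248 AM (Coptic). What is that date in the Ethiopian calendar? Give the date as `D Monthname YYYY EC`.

30 Meskerem 524 EC

Julian Day Number of the source date = 1915276.
Converting JDN 1915276 to the Ethiopian calendar gives 30 Meskerem 524 EC.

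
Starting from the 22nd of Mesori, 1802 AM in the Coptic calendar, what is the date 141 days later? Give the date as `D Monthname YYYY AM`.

JDN of the 22nd of Mesori, 1802 AM = 2483196.
2483196 + 141 = 2483337.
JDN 2483337 in the Coptic calendar is 8 Tobi 1803 AM.

8 Tobi 1803 AM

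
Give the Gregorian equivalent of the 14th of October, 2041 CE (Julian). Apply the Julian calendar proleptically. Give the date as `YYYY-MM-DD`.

At this point the Julian calendar is 13 days behind the Gregorian.
14 October 2041 Julian + 13 days → 27 October 2041 Gregorian.

2041-10-27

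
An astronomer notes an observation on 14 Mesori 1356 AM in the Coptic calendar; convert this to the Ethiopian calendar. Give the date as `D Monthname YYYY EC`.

14 Nehase 1632 EC

The source date corresponds to 17 August 1640 in the Gregorian calendar (JDN 2320287).
That day falls on 14 Nehase 1632 EC in the Ethiopian calendar.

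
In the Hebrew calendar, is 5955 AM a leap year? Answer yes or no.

yes

Hebrew year 5955 is year 8 of its 19-year Metonic cycle; leap years are at positions 3, 6, 8, 11, 14, 17, 19, so it is a leap year (13 months).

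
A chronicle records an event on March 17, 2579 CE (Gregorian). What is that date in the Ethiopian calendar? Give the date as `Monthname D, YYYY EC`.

Julian Day Number of the source date = 2663096.
Converting JDN 2663096 to the Ethiopian calendar gives 4 Megabit 2571 EC.

Megabit 4, 2571 EC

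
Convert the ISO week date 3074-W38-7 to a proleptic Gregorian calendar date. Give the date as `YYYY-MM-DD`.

3074-09-20

ISO week 1 of 3074 is the week containing the first Thursday of 3074.
Week 38, day 7 (Sunday) lands on 3074-09-20.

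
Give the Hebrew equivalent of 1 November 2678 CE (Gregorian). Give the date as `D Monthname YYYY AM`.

Both dates share Julian Day Number 2699484; in the Hebrew calendar that is 24 Cheshvan 6439 AM.

24 Cheshvan 6439 AM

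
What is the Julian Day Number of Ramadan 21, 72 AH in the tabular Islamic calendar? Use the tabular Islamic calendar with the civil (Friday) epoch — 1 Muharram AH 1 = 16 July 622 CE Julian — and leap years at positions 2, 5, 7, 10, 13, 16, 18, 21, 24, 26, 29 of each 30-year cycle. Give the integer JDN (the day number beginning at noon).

1973856

Equivalently 18 February 692 (proleptic Gregorian).
JDN 2451545 is 1 January 2000 CE (Gregorian); the target day is −477689 days from there, so JDN = 1973856.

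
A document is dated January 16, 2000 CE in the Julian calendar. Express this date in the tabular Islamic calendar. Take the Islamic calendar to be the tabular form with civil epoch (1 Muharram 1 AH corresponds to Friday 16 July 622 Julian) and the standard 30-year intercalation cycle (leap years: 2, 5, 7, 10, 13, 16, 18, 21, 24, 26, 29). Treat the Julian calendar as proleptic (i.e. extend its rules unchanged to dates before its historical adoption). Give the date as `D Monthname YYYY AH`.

22 Shawwal 1420 AH

The source date corresponds to 29 January 2000 in the Gregorian calendar (JDN 2451573).
That day falls on 22 Shawwal 1420 AH in the tabular Islamic calendar.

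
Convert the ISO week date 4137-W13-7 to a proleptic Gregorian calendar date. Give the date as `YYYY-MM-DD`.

4137-03-31

ISO week 1 of 4137 is the week containing the first Thursday of 4137.
Week 13, day 7 (Sunday) lands on 4137-03-31.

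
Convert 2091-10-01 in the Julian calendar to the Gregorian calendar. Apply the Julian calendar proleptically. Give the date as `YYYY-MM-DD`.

2091-10-14

The Julian–Gregorian offset here is 13 days (Julian trailing).
1 October 2091 Julian + 13 days → 14 October 2091 Gregorian.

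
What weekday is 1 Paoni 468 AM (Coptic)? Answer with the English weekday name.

Friday

Equivalently 30 May 752 Gregorian, JDN 1995872.
Since JDN mod 7 = 4 (0 = Monday), the day is Friday.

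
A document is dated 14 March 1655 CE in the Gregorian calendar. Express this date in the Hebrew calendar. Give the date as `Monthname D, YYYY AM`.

Both dates share Julian Day Number 2325609; in the Hebrew calendar that is 5 Adar II 5415 AM.

Adar II 5, 5415 AM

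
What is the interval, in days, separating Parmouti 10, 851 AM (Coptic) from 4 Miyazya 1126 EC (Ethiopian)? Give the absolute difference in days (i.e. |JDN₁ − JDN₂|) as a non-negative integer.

First date → JDN 2135711; second date → JDN 2135340.
The interval is |2135711 − 2135340| = 371 days.

371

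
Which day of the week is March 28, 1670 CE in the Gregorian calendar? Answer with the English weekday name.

Friday

Since JDN mod 7 = 4 (0 = Monday), the day is Friday.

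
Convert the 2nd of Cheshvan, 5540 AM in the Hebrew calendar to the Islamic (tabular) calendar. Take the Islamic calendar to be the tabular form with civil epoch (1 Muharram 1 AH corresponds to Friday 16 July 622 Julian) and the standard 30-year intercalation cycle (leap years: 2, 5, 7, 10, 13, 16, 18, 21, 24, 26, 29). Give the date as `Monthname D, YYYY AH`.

The source date corresponds to 12 October 1779 in the Gregorian calendar (JDN 2371111).
That day falls on 1 Shawwal 1193 AH in the tabular Islamic calendar.

Shawwal 1, 1193 AH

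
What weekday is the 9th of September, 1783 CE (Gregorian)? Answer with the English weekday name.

2372539 ≡ 1 (mod 7); counting from Monday = 0 gives Tuesday.

Tuesday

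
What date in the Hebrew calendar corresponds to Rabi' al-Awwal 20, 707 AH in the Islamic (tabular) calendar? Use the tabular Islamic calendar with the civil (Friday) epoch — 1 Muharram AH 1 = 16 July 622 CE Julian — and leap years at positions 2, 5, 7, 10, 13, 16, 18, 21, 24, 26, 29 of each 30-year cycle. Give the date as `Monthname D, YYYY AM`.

Both dates share Julian Day Number 2198701; in the Hebrew calendar that is 22 Tishrei 5068 AM.

Tishrei 22, 5068 AM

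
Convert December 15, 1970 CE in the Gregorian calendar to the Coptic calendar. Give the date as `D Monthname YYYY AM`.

6 Koiak 1687 AM

Julian Day Number of the source date = 2440936.
Converting JDN 2440936 to the Coptic calendar gives 6 Koiak 1687 AM.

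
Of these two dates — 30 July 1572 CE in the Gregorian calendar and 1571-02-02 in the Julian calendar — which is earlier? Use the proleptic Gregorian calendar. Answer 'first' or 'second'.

The two dates have Julian Day Numbers 2295432 and 2294898 respectively.
Since 2294898 < 2295432, the second date comes first.

second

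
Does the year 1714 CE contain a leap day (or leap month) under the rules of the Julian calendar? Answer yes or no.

1714 mod 4 = 2, so it is a common year in the Julian calendar.

no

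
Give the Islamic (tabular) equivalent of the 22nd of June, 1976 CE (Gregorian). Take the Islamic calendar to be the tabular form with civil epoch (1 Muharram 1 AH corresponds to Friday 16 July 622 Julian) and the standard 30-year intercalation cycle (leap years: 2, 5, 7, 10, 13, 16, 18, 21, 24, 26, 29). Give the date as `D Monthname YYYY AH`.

24 Jumada al-Thani 1396 AH

Both dates share Julian Day Number 2442952; in the tabular Islamic calendar that is 24 Jumada al-Thani 1396 AH.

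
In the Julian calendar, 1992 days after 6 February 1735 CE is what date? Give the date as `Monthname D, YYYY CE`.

July 21, 1740 CE

The starting date is JDN 2354803; 2354803 + 1992 = 2356795.
JDN 2356795 corresponds to July 21, 1740 CE.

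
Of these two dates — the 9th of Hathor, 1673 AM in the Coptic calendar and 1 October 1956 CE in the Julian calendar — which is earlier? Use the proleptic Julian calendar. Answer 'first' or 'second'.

second

First date → JDN 2435796; second date → JDN 2435761.
JDN 2435761 < JDN 2435796, so the second date is earlier.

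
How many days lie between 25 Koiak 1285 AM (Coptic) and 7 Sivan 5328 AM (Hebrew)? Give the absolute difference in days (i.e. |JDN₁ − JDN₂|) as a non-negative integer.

JDN of the first date = 2294125.
JDN of the second date = 2293924.
|2293924 − 2294125| = 201.

201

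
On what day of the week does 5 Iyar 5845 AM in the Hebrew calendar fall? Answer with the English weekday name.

Equivalently 30 April 2085 Gregorian, JDN 2482711.
2482711 ≡ 0 (mod 7); counting from Monday = 0 gives Monday.

Monday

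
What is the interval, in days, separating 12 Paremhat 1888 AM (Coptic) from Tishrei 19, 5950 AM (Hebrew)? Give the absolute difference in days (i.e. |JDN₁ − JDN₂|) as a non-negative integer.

JDN of the first date = 2514448.
JDN of the second date = 2520849.
|2520849 − 2514448| = 6401.

6401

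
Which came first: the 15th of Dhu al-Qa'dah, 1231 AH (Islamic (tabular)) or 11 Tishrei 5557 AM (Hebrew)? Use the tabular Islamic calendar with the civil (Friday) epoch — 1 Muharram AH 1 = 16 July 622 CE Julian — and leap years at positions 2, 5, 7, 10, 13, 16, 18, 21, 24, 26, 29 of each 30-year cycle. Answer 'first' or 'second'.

second

Converting both to JDN: 2384620 vs 2377322; the smaller is the second.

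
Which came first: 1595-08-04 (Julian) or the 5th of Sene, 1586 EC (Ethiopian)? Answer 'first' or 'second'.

second

The two dates have Julian Day Numbers 2303847 and 2303416 respectively.
Since 2303416 < 2303847, the second date comes first.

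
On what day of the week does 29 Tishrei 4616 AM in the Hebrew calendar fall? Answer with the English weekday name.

Monday

Equivalently 18 October 855 Gregorian, JDN 2033633.
Since JDN mod 7 = 0 (0 = Monday), the day is Monday.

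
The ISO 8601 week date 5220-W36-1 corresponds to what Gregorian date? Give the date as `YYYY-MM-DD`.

ISO week 1 of 5220 is the week containing the first Thursday of 5220.
Week 36, day 1 (Monday) lands on 5220-08-31.

5220-08-31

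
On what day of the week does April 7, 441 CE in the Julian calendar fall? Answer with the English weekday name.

Equivalently 8 April 441 Gregorian, JDN 1882230.
JDN 1882230 mod 7 = 0, and JDN 0 was a Monday, so this is a Monday.

Monday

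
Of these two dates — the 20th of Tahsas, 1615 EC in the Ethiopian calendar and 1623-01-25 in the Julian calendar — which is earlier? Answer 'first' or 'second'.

first

The two dates have Julian Day Numbers 2313843 and 2313883 respectively.
Since 2313843 < 2313883, the first date comes first.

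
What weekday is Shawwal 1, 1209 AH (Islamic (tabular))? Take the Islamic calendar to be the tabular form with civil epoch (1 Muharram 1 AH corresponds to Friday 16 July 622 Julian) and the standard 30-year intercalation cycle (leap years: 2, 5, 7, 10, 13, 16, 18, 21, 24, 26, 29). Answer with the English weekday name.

Equivalently 21 April 1795 Gregorian, JDN 2376781.
Since JDN mod 7 = 1 (0 = Monday), the day is Tuesday.

Tuesday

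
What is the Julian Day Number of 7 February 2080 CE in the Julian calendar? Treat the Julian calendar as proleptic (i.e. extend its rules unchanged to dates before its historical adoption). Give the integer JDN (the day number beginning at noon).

In the Gregorian calendar the same day is 20 February 2080.
JDN 2451545 is 1 January 2000 CE (Gregorian); the target day is +29270 days from there, so JDN = 2480815.

2480815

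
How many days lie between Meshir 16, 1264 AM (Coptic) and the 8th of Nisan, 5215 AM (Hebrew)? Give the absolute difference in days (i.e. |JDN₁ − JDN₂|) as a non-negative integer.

First date → JDN 2286506; second date → JDN 2252582.
The interval is |2286506 − 2252582| = 33924 days.

33924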